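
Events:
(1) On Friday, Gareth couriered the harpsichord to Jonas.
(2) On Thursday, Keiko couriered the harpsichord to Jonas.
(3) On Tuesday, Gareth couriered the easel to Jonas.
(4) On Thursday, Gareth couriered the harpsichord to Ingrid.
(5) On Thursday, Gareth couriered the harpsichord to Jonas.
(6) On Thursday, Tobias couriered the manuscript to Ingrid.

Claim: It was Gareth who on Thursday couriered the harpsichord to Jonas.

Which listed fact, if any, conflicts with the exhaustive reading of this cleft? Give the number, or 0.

The cleft puts "Gareth" in focus and presupposes the open proposition with same thing, recipient, setting (the harpsichord / Jonas / on Thursday).
The exhaustive reading says no other agent fits that background.
Fact (2) shares the background but with agent = Keiko; exhaustivity is violated.

2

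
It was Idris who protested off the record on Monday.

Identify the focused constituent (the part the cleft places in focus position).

Idris

In an it-cleft "It was X that/who ...", the clefted constituent X is the focus; the that/who-clause expresses the presupposed open proposition.
Here the focus is "Idris". The backgrounded (presupposed) material includes "on Monday" and "off the record".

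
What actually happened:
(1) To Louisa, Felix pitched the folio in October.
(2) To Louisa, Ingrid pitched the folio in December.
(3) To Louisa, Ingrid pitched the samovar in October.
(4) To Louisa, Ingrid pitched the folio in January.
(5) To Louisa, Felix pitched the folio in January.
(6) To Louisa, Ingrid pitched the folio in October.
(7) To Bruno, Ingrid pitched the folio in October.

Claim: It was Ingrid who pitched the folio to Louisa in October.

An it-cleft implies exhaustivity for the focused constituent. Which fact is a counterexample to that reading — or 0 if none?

1

Focus of the cleft: "Ingrid" (the agent). Presupposed background: the folio as thing and Louisa as recipient and in October as setting.
Exhaustivity: Ingrid is the only agent satisfying that background.
Fact (1) shares the background but with agent = Felix; exhaustivity is violated.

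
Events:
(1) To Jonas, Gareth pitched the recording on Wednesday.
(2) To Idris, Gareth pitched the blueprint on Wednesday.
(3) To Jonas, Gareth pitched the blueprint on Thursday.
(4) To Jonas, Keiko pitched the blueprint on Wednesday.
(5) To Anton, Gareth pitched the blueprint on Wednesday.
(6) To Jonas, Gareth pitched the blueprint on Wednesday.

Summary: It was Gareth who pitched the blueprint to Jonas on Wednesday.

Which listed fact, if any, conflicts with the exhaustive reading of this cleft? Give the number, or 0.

Focus of the cleft: "Gareth" (the agent). Presupposed background: same thing, recipient, setting (the blueprint / Jonas / on Wednesday).
The exhaustive reading says no other agent fits that background.
But fact (4) also has same thing, recipient, setting (the blueprint / Jonas / on Wednesday), with agent = Keiko — so the exhaustive reading fails.

4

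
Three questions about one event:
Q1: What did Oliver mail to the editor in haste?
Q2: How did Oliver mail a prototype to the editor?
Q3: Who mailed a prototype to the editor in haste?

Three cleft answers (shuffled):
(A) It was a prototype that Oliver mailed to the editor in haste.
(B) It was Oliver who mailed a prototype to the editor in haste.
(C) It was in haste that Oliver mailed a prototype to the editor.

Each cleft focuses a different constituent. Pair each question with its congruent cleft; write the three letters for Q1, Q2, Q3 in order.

Q1 asks about the direct object; cleft (A) focuses "a prototype", which is the direct object — so Q1 → A.
Q2 asks about the manner; cleft (C) focuses "in haste", which is the manner — so Q2 → C.
Q3 asks about the subject (agent); cleft (B) focuses "Oliver", which is the subject (agent) — so Q3 → B.
Mapping: Q1→A, Q2→C, Q3→B.

ACB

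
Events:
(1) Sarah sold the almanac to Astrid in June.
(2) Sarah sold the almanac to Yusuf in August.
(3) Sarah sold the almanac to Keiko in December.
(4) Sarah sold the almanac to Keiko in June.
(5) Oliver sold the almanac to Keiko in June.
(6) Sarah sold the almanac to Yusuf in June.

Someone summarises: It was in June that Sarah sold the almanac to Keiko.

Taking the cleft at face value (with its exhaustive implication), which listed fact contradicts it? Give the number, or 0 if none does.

3

Focus of the cleft: "in June" (the setting). Presupposed background: Sarah as agent and the almanac as thing and Keiko as recipient.
The exhaustive reading says no other setting fits that background.
But fact (3) also has Sarah as agent and the almanac as thing and Keiko as recipient, with setting = in December — so the exhaustive reading fails.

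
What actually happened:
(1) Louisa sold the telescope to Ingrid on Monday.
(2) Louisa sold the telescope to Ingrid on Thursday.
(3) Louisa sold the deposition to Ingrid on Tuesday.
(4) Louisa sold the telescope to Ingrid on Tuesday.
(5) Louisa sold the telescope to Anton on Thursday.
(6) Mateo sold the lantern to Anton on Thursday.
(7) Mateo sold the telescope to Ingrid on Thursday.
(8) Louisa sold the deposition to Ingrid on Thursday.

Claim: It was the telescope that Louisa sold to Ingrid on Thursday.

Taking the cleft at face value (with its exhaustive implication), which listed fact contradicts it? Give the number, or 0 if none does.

The cleft puts "the telescope" in focus and presupposes the open proposition with Louisa as agent and Ingrid as recipient and on Thursday as setting.
Exhaustivity: the telescope is the only thing satisfying that background.
Fact (8) shares the background but with thing = the deposition; exhaustivity is violated.

8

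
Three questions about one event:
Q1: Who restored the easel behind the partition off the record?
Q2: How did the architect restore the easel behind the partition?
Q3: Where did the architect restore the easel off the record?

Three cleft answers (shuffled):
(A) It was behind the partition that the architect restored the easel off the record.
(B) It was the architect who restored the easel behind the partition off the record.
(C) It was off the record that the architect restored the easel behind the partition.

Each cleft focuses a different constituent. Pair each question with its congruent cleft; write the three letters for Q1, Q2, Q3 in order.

BCA

Q1 asks about the subject (agent); cleft (B) focuses "the architect", which is the subject (agent) — so Q1 → B.
Q2 asks about the manner; cleft (C) focuses "off the record", which is the manner — so Q2 → C.
Q3 asks about the location; cleft (A) focuses "behind the partition", which is the location — so Q3 → A.
Mapping: Q1→B, Q2→C, Q3→A.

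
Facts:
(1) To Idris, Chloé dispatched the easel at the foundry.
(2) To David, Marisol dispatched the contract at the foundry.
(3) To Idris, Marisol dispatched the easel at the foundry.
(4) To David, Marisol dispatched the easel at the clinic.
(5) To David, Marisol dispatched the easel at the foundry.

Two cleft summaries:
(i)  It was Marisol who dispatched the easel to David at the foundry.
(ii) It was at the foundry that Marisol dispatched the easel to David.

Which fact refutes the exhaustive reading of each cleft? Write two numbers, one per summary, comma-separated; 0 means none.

(i): focus "Marisol". No fact shares same thing, recipient, setting (the easel / David / at the foundry) with a different agent. 0.
(ii): focus "at the foundry". Looking for same agent, thing, recipient (Marisol / the easel / David) with some other setting — fact (4) has at the clinic there. Refuted.

0, 4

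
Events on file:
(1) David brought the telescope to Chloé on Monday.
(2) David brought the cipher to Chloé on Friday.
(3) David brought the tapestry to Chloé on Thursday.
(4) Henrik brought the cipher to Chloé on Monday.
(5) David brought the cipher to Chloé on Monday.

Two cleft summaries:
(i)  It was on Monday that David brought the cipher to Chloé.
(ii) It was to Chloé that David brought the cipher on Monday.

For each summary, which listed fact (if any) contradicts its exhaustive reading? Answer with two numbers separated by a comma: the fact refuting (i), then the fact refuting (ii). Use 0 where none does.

2, 0

(i): focus "on Monday". Looking for David as agent and the cipher as thing and Chloé as recipient with some other setting — fact (2) has on Friday there. Refuted.
(ii): focus "Chloé". No fact shares David as agent and the cipher as thing and on Monday as setting with a different recipient. 0.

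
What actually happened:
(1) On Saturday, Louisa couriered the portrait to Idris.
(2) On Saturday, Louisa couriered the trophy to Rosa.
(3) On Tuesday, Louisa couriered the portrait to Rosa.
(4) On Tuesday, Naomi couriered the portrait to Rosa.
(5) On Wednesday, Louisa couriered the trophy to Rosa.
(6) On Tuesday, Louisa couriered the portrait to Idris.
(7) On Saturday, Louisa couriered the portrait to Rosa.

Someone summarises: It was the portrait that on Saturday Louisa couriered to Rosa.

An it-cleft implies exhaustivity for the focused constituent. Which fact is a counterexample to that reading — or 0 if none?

The cleft puts "the portrait" in focus and presupposes the open proposition with agent = Louisa, recipient = Rosa, setting = on Saturday.
The exhaustive reading says no other thing fits that background.
Fact (2) shares the background but with thing = the trophy; exhaustivity is violated.

2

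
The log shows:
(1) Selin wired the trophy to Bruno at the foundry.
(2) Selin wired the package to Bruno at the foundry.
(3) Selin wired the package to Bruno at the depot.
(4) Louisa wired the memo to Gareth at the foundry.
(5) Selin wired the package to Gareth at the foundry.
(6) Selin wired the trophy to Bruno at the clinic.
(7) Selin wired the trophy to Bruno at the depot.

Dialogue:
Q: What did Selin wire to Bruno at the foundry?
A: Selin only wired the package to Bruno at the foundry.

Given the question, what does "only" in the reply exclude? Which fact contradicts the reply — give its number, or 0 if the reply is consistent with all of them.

Answering "What did ...?" puts focus on the thing — here, "the package".
"Only" then excludes alternative things while the background — agent = Selin, recipient = Bruno, setting = at the foundry — is held fixed.
Fact (1) keeps agent = Selin, recipient = Bruno, setting = at the foundry but has thing = the trophy; that refutes the reply.
(Fact (3) would refute a reading with focus on the setting — but that is not what the question asks.)

1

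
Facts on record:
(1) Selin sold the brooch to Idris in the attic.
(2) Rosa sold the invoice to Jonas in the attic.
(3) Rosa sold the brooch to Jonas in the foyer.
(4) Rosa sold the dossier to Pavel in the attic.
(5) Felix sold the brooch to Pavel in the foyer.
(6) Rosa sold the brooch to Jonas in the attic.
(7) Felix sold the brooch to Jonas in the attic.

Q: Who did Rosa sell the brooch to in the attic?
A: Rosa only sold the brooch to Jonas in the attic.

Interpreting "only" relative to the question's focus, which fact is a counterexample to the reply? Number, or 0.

0

The question "Who did ... to ...?" targets the recipient, so in the reply the focus falls on "Jonas".
So "only" ranges over recipients; the rest (same agent, thing, setting (Rosa / the brooch / in the attic)) is presupposed.
No listed fact shares that background with another recipient. Nothing contradicts the reply.
(Fact (2) would refute a reading with focus on the thing — but that is not what the question asks.)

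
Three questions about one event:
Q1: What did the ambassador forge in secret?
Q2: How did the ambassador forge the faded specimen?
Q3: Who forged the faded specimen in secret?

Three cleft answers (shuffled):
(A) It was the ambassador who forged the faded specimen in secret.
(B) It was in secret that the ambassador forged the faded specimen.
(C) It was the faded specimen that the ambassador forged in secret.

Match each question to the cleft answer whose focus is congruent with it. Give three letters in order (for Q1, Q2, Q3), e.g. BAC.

CBA

Q1 asks about the direct object; cleft (C) focuses "the faded specimen", which is the direct object — so Q1 → C.
Q2 asks about the manner; cleft (B) focuses "in secret", which is the manner — so Q2 → B.
Q3 asks about the subject (agent); cleft (A) focuses "the ambassador", which is the subject (agent) — so Q3 → A.
Mapping: Q1→C, Q2→B, Q3→A.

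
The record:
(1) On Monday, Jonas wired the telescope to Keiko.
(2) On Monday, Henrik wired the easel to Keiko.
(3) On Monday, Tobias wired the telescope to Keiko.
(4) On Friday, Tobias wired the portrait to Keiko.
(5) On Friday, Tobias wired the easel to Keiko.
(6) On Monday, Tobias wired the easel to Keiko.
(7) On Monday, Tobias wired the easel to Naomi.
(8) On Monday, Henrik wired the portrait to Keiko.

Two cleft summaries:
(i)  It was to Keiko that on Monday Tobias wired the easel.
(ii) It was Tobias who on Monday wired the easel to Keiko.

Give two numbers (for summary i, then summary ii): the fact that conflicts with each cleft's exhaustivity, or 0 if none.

Summary (i) focuses "Keiko" (the recipient); background same agent, thing, setting (Tobias / the easel / on Monday). Fact (7) matches that background with recipient = Naomi — refutes (i).
Summary (ii) focuses "Tobias" (the agent); background same thing, recipient, setting (the easel / Keiko / on Monday). Fact (2) matches that background with agent = Henrik — refutes (ii).

7, 2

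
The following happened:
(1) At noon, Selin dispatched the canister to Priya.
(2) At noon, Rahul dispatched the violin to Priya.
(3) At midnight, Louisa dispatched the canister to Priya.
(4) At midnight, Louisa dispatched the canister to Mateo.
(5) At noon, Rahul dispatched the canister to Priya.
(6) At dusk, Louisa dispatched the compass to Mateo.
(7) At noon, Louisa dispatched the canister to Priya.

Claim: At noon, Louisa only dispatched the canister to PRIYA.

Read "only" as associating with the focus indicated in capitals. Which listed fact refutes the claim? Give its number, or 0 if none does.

0

Focus (in capitals) is "Priya" — the recipient. "Only" excludes alternative recipients while holding fixed same agent, thing, setting (Louisa / the canister / at noon).
No fact matches same agent, thing, setting (Louisa / the canister / at noon) with a different recipient — every other fact differs on at least one backgrounded slot. So no fact refutes it.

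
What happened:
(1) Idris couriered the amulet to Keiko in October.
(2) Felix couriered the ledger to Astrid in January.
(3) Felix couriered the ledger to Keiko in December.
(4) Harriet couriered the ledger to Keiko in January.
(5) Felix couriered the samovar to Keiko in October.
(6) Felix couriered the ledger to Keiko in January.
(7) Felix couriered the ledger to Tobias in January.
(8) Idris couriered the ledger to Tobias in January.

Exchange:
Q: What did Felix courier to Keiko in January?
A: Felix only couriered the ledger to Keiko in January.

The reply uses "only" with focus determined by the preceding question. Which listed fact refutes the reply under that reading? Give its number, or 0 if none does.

Answering "What did ...?" puts focus on the thing — here, "the ledger".
"Only" then excludes alternative things while the background — Felix as agent and Keiko as recipient and in January as setting — is held fixed.
No fact keeps Felix as agent and Keiko as recipient and in January as setting while changing the thing; every other fact differs on something backgrounded. The reply stands.
(Fact (3) would refute a reading with focus on the setting — but that is not what the question asks.)

0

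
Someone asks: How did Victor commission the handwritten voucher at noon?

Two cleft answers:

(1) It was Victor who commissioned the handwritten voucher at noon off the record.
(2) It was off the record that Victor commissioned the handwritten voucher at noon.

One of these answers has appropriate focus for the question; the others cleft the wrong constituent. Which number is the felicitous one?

2

The question word "how" targets the manner.
Option (1) clefts "Victor" — the subject (agent), not what was asked.
Option (2) clefts "off the record" — that matches what the question asks about.
So the congruent reply is (2).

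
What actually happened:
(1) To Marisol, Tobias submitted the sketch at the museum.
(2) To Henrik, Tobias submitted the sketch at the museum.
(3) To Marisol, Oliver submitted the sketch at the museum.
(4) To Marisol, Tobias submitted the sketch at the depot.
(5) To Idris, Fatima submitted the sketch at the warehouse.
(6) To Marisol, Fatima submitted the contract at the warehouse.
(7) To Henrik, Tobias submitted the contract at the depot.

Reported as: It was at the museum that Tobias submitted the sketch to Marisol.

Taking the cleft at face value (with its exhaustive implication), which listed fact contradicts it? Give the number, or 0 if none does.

4

The cleft puts "at the museum" in focus and presupposes the open proposition with agent = Tobias, thing = the sketch, recipient = Marisol.
The exhaustive reading says no other setting fits that background.
Fact (4) shares the background but with setting = at the depot; exhaustivity is violated.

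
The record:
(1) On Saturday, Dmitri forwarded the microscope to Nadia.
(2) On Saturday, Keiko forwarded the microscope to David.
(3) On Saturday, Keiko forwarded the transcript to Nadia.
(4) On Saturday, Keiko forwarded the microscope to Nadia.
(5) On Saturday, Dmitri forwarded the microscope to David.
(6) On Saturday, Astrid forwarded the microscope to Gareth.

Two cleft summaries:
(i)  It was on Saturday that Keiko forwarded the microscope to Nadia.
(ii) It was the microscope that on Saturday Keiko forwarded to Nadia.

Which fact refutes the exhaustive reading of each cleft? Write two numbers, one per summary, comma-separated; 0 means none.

Summary (i) focuses "on Saturday" (the setting); background same agent, thing, recipient (Keiko / the microscope / Nadia). No fact matches that background with a different setting, so 0.
Summary (ii) focuses "the microscope" (the thing); background same agent, recipient, setting (Keiko / Nadia / on Saturday). Fact (3) matches that background with thing = the transcript — refutes (ii).

0, 3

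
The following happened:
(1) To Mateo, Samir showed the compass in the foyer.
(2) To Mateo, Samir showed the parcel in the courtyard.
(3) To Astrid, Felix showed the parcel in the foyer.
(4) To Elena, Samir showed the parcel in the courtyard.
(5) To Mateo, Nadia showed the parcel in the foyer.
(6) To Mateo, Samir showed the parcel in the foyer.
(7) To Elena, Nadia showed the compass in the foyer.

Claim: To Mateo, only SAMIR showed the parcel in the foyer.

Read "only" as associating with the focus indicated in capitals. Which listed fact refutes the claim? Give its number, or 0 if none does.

5

Focus (in capitals) is "Samir" — the agent. "Only" excludes alternative agents while holding fixed same thing, recipient, setting (the parcel / Mateo / in the foyer).
Fact (5) shares the background but differs in agent (Nadia) — a counterexample.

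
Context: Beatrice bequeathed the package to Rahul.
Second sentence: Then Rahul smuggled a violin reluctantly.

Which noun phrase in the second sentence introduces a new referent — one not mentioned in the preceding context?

a violin

"Rahul" in the second sentence is given — already mentioned in the context.
"a violin" has no antecedent in the context; it is discourse-new (the indefinite article also signals a new referent).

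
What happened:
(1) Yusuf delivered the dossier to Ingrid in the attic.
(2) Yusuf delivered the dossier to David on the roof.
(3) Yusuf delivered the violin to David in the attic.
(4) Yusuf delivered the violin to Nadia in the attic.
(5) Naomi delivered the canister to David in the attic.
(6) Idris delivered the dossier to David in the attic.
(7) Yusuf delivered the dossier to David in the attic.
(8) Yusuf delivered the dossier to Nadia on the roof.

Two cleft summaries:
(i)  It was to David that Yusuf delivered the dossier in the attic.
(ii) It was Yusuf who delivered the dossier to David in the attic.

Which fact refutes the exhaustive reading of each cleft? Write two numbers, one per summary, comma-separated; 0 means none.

1, 6

(i): focus "David". Looking for agent = Yusuf, thing = the dossier, setting = in the attic with some other recipient — fact (1) has Ingrid there. Refuted.
(ii): focus "Yusuf". Looking for thing = the dossier, recipient = David, setting = in the attic with some other agent — fact (6) has Idris there. Refuted.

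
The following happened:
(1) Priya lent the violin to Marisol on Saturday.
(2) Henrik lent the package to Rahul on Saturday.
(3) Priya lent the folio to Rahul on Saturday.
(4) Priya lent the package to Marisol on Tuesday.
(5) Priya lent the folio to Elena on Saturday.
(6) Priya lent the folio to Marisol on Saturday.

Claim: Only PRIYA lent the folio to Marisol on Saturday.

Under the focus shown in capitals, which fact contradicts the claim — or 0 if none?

The capitals mark "Priya" as focus. So "only" rules out other agents, with the rest (the folio as thing and Marisol as recipient and on Saturday as setting) as background.
Every other fact changes something in the background, not just the agent. Nothing refutes the claim.

0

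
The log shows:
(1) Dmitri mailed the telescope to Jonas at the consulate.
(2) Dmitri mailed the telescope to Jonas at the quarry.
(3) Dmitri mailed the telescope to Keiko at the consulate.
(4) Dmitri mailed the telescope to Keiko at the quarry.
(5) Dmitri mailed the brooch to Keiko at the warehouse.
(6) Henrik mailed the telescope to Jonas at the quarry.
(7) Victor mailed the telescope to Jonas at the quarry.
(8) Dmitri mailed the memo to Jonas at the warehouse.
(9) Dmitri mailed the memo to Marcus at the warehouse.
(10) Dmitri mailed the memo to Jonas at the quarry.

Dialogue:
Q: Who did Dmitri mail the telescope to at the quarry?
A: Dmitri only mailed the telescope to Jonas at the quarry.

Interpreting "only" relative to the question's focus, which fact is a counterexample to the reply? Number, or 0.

4

Answering "Who did ... to ...?" puts focus on the recipient — here, "Jonas".
"Only" then excludes alternative recipients while the background — Dmitri as agent and the telescope as thing and at the quarry as setting — is held fixed.
Fact (4) shares the background with a different recipient (Keiko) — counterexample.
(Fact (1) would refute a reading with focus on the setting — but that is not what the question asks.)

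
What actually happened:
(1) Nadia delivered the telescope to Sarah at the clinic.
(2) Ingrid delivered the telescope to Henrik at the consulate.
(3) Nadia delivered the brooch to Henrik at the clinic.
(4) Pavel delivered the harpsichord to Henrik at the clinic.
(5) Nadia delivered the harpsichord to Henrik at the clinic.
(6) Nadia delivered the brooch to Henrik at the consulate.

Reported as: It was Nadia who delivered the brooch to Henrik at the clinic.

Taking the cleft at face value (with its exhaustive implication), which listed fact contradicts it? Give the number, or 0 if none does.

The cleft puts "Nadia" in focus and presupposes the open proposition with the brooch as thing and Henrik as recipient and at the clinic as setting.
Exhaustivity: Nadia is the only agent satisfying that background.
Every other fact differs from the presupposition on some backgrounded slot, so none challenges the exhaustivity.

0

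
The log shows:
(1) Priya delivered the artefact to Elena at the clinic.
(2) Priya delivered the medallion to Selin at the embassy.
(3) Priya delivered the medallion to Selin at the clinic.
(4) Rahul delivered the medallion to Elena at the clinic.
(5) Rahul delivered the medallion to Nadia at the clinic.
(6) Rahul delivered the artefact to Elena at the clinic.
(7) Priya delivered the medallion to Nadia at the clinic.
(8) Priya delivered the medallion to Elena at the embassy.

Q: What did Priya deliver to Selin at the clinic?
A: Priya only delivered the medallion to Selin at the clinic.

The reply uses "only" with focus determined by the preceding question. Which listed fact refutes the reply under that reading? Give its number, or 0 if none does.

Answering "What did ...?" puts focus on the thing — here, "the medallion".
So "only" ranges over things; the rest (agent = Priya, recipient = Selin, setting = at the clinic) is presupposed.
No fact keeps agent = Priya, recipient = Selin, setting = at the clinic while changing the thing; every other fact differs on something backgrounded. The reply stands.
(Fact (2) would refute a reading with focus on the setting — but that is not what the question asks.)

0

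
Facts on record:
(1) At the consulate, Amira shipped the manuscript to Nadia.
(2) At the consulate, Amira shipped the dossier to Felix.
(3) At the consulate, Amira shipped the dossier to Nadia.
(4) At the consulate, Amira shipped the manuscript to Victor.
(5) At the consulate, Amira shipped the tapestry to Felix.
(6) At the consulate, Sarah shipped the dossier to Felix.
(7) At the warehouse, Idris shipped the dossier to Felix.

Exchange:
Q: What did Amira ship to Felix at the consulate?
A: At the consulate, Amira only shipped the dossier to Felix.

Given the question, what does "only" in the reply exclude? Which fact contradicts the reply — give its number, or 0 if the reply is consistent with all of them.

5

The question "What did ...?" targets the thing, so in the reply the focus falls on "the dossier".
"Only" then excludes alternative things while the background — same agent, recipient, setting (Amira / Felix / at the consulate) — is held fixed.
Fact (5) shares the background with a different thing (the tapestry) — counterexample.
(Fact (3) would refute a reading with focus on the recipient — but that is not what the question asks.)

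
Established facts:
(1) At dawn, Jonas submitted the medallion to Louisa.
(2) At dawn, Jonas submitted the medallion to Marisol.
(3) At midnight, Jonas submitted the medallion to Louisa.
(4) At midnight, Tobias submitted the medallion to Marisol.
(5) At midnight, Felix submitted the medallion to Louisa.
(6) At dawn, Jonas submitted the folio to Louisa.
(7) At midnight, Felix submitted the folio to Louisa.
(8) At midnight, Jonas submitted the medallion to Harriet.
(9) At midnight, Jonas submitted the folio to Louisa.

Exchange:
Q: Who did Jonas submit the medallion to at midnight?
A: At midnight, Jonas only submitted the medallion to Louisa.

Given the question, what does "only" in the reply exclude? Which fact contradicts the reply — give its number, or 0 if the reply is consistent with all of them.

Answering "Who did ... to ...?" puts focus on the recipient — here, "Louisa".
"Only" then excludes alternative recipients while the background — Jonas as agent and the medallion as thing and at midnight as setting — is held fixed.
Fact (8) keeps Jonas as agent and the medallion as thing and at midnight as setting but has recipient = Harriet; that refutes the reply.
(Fact (1) would refute a reading with focus on the setting — but that is not what the question asks.)

8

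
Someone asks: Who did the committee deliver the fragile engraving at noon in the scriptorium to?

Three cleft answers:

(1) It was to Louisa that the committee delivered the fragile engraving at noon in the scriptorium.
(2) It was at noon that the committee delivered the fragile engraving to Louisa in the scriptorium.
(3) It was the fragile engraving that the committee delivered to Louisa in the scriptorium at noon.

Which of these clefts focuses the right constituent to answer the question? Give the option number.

1

The question word "who" targets the recipient.
Option (1) clefts "to Louisa" — that matches what the question asks about.
Option (2) clefts "at noon" — the time, not what was asked.
Option (3) clefts "the fragile engraving" — the direct object, not what was asked.
So the congruent reply is (1).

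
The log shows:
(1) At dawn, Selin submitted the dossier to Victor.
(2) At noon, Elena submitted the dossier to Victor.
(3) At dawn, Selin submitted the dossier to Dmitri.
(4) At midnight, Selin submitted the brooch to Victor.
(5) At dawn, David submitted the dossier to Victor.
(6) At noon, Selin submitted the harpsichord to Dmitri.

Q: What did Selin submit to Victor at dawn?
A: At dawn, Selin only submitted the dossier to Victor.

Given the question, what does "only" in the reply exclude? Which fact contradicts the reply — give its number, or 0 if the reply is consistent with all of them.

0

Answering "What did ...?" puts focus on the thing — here, "the dossier".
"Only" then excludes alternative things while the background — agent = Selin, recipient = Victor, setting = at dawn — is held fixed.
No fact keeps agent = Selin, recipient = Victor, setting = at dawn while changing the thing; every other fact differs on something backgrounded. The reply stands.
(Fact (3) would refute a reading with focus on the recipient — but that is not what the question asks.)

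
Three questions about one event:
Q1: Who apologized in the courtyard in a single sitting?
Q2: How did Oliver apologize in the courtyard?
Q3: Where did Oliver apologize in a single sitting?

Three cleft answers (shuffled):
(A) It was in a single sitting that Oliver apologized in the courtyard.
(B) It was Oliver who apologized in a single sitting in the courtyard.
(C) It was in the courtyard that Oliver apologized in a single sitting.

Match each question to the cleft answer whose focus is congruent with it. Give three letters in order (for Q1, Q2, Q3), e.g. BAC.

Q1 asks about the subject (agent); cleft (B) focuses "Oliver", which is the subject (agent) — so Q1 → B.
Q2 asks about the manner; cleft (A) focuses "in a single sitting", which is the manner — so Q2 → A.
Q3 asks about the location; cleft (C) focuses "in the courtyard", which is the location — so Q3 → C.
Mapping: Q1→B, Q2→A, Q3→C.

BAC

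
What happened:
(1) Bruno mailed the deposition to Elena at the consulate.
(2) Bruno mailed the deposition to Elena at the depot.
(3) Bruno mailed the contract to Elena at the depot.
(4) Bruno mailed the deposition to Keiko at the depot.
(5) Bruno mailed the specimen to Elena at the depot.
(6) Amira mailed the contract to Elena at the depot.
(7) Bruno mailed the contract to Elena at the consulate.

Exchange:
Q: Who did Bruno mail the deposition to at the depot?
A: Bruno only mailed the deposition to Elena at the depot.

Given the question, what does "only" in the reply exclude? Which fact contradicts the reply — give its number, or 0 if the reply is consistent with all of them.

4

Answering "Who did ... to ...?" puts focus on the recipient — here, "Elena".
So "only" ranges over recipients; the rest (same agent, thing, setting (Bruno / the deposition / at the depot)) is presupposed.
Fact (4) shares the background with a different recipient (Keiko) — counterexample.
(Fact (3) would refute a reading with focus on the thing — but that is not what the question asks.)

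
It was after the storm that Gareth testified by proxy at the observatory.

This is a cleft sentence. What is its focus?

In an it-cleft "It was X that/who ...", the clefted constituent X is the focus; the that/who-clause expresses the presupposed open proposition.
Here the focus is "after the storm". The backgrounded (presupposed) material includes "Gareth", "at the observatory" and "by proxy".

after the storm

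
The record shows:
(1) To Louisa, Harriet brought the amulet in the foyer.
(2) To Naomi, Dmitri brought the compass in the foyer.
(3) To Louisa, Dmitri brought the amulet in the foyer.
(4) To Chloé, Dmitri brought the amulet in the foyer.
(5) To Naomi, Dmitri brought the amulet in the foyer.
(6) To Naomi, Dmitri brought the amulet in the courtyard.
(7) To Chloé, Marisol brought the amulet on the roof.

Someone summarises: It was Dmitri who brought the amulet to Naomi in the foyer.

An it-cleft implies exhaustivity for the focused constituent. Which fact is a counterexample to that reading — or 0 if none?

Focus of the cleft: "Dmitri" (the agent). Presupposed background: the amulet as thing and Naomi as recipient and in the foyer as setting.
The exhaustive reading says no other agent fits that background.
No listed fact matches the background with a different agent. Exhaustivity holds.

0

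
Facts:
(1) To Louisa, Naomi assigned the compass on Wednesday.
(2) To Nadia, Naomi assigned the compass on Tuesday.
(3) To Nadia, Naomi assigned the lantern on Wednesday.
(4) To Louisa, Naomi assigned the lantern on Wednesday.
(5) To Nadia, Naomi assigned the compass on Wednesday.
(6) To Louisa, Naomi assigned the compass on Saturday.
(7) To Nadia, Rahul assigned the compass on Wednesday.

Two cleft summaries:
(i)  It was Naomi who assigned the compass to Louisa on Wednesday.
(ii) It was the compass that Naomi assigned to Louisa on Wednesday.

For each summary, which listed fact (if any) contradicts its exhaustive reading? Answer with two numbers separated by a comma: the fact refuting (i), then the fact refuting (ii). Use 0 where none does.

0, 4

(i): focus "Naomi". No fact shares the compass as thing and Louisa as recipient and on Wednesday as setting with a different agent. 0.
(ii): focus "the compass". Looking for Naomi as agent and Louisa as recipient and on Wednesday as setting with some other thing — fact (4) has the lantern there. Refuted.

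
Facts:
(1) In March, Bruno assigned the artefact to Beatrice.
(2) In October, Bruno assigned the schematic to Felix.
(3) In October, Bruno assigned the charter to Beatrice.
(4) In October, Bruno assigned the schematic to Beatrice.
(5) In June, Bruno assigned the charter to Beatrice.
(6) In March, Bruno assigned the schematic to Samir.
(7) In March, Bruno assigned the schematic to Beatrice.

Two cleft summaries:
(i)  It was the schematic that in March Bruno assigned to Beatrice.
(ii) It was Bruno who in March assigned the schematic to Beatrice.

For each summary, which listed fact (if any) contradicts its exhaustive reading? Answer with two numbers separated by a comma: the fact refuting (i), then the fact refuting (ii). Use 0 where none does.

Summary (i) focuses "the schematic" (the thing); background Bruno as agent and Beatrice as recipient and in March as setting. Fact (1) matches that background with thing = the artefact — refutes (i).
Summary (ii) focuses "Bruno" (the agent); background the schematic as thing and Beatrice as recipient and in March as setting. No fact matches that background with a different agent, so 0.

1, 0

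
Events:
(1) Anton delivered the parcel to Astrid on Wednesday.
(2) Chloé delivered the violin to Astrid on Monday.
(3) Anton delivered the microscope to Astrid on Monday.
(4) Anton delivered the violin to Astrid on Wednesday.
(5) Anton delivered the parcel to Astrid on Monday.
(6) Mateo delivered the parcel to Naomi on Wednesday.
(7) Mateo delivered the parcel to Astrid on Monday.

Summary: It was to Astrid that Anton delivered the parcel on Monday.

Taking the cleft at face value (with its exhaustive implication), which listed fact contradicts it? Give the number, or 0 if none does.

0

The cleft puts "Astrid" in focus and presupposes the open proposition with Anton as agent and the parcel as thing and on Monday as setting.
The exhaustive reading says no other recipient fits that background.
Every other fact differs from the presupposition on some backgrounded slot, so none challenges the exhaustivity.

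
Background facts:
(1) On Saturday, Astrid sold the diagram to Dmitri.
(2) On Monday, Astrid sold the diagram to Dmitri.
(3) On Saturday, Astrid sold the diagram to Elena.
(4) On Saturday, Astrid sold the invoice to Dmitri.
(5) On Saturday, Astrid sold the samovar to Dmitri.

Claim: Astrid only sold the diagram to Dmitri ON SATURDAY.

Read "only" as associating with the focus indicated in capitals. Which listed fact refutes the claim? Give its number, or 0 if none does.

Focus (in capitals) is "on Saturday" — the setting. "Only" excludes alternative settings while holding fixed same agent, thing, recipient (Astrid / the diagram / Dmitri).
Fact (2) matches on same agent, thing, recipient (Astrid / the diagram / Dmitri), but has setting = on Monday instead. That refutes the claim.

2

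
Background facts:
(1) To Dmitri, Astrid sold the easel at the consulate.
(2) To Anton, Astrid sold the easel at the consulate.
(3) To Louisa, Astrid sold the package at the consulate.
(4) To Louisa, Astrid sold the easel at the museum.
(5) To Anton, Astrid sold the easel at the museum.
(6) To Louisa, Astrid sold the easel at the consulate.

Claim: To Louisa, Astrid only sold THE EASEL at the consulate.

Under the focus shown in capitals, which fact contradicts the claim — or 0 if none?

The capitals mark "the easel" as focus. So "only" rules out other things, with the rest (same agent, recipient, setting (Astrid / Louisa / at the consulate)) as background.
Fact (3) matches on same agent, recipient, setting (Astrid / Louisa / at the consulate), but has thing = the package instead. That refutes the claim.

3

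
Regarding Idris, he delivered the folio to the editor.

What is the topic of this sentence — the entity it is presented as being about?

The construction explicitly marks "Idris" as what the sentence is about — the topic.
The remainder of the clause is the comment (what is said about the topic).

Idris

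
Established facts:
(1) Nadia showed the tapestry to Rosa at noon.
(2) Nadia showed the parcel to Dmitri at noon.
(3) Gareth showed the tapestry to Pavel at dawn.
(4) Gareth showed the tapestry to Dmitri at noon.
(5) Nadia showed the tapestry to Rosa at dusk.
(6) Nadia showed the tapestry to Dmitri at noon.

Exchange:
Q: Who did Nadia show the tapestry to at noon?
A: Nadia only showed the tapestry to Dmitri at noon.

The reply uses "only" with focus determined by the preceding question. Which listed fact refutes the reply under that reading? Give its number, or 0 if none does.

1

The question "Who did ... to ...?" targets the recipient, so in the reply the focus falls on "Dmitri".
So "only" ranges over recipients; the rest (Nadia as agent and the tapestry as thing and at noon as setting) is presupposed.
Fact (1) keeps Nadia as agent and the tapestry as thing and at noon as setting but has recipient = Rosa; that refutes the reply.
(Fact (2) would refute a reading with focus on the thing — but that is not what the question asks.)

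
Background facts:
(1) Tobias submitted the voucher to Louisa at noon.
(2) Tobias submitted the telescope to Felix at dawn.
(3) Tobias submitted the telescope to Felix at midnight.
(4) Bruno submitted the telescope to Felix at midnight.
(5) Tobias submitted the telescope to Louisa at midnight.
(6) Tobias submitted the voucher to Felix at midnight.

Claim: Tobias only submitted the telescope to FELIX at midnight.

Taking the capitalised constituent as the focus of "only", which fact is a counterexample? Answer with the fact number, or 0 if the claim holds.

5

The capitals mark "Felix" as focus. So "only" rules out other recipients, with the rest (Tobias as agent and the telescope as thing and at midnight as setting) as background.
Fact (5) matches on Tobias as agent and the telescope as thing and at midnight as setting, but has recipient = Louisa instead. That refutes the claim.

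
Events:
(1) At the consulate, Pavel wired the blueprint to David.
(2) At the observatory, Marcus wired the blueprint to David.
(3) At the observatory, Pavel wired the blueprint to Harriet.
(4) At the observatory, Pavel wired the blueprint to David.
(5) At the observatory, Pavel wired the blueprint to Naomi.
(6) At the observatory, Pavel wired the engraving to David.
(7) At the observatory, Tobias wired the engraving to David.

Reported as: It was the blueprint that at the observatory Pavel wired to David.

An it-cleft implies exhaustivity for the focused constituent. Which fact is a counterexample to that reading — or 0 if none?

6

Focus of the cleft: "the blueprint" (the thing). Presupposed background: agent = Pavel, recipient = David, setting = at the observatory.
The exhaustive reading says no other thing fits that background.
But fact (6) also has agent = Pavel, recipient = David, setting = at the observatory, with thing = the engraving — so the exhaustive reading fails.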